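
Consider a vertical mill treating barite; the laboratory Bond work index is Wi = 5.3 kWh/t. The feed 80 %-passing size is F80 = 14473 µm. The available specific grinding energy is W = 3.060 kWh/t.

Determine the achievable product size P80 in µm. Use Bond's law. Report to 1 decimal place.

W_Bond = 10·Wi·(1/√P₈₀ − 1/√F₈₀)
P80^(−½) = W/(10 Wi) + F80^(−½)
  = 3.0600/(10·5.3) + 1/√14473 = 0.057736 + 0.008312 = 0.066048
P80 = (1/0.066048)² = 15.1405² = 229.23 µm

P80 = 229.2 µm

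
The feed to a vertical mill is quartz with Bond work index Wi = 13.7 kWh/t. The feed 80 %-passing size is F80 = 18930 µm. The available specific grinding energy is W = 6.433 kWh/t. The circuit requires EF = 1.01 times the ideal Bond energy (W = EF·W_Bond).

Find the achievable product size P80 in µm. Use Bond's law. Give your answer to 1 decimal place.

P80 = 346.0 µm

W = 10 Wi (P80^-0.5 − F80^-0.5)
W_Bond = W / EF = 6.433 / 1.01 = 6.3693 kWh/t
P80^(−½) = W_Bond/(10 Wi) + F80^(−½)
  = 6.3693/(10·13.7) + 1/√18930 = 0.046491 + 0.007268 = 0.053759
P80 = (1/0.053759)² = 18.6014² = 346.01 µm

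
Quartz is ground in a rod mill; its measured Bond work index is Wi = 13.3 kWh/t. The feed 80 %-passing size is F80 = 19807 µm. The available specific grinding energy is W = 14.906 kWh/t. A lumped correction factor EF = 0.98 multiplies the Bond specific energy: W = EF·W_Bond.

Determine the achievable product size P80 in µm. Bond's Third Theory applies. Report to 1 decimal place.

P80 = 67.8 µm

W_Bond = 10·Wi·(1/√P₈₀ − 1/√F₈₀)
W_Bond = W / EF = 14.906 / 0.98 = 15.2102 kWh/t
⇒ 1/√P80 = W_Bond/(10 Wi) + 1/√F80
  = 15.2102/(10·13.3) + 1/√19807 = 0.114362 + 0.007105 = 0.121468
P80 = (1/0.121468)² = 8.2326² = 67.78 µm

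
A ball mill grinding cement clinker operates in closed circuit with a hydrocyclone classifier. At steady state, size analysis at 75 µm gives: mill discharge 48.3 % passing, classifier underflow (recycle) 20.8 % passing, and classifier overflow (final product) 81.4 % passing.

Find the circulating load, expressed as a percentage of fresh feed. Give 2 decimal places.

CL = 120.36 %

Mass balance on the −75 µm fraction:
d + r·d = r·u + o → r(d−u) = o−d
r = (81.4 − 48.3)/(48.3 − 20.8) = 33.1/27.5 = 1.2036
CL = 100·r = 120.36 %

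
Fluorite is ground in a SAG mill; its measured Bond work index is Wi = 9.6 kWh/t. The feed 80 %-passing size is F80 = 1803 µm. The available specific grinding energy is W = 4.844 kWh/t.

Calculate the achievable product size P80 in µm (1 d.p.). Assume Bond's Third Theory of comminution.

Bond: W = 10·Wi·(1/√P80 − 1/√F80)
1/√P80 = 1/√F80 + W/(10·Wi)
  = 4.8440/(10·9.6) + 1/√1803 = 0.050458 + 0.023551 = 0.074009
P80 = (1/0.074009)² = 13.5119² = 182.57 µm

P80 = 182.6 µm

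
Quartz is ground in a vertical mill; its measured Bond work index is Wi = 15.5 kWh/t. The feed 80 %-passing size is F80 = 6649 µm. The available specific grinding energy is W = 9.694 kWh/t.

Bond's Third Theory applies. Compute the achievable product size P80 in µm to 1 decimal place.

W = 10·Wi·[P80^(−½) − F80^(−½)]
⇒ 1/√P80 = W/(10 Wi) + 1/√F80
  = 9.6940/(10·15.5) + 1/√6649 = 0.062542 + 0.012264 = 0.074806
P80 = (1/0.074806)² = 13.3680² = 178.70 µm

P80 = 178.7 µm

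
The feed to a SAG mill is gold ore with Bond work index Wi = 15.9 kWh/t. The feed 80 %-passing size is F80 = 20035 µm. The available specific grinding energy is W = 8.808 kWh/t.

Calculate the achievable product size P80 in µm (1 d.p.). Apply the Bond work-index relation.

P80 = 256.3 µm

Bond: W = 10·Wi·(1/√P80 − 1/√F80)
1/√P80 = 1/√F80 + W/(10·Wi)
  = 8.8080/(10·15.9) + 1/√20035 = 0.055396 + 0.007065 = 0.062461
P80 = (1/0.062461)² = 16.0100² = 256.32 µm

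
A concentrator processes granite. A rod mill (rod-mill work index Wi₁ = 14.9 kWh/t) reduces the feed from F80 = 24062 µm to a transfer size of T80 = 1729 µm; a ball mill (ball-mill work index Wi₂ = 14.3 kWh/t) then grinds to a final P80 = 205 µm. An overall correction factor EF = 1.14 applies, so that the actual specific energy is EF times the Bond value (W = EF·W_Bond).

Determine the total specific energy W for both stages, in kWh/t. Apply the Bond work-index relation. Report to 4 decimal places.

W = 10 Wi (1/√P80 − 1/√F80)  [Bond]
Stage 1 (24062→1729 µm, Wi₁=14.9): W₁ = 10·14.9·(0.024049 − 0.006447) = 2.6228 kWh/t
Stage 2 (1729→205 µm, Wi₂=14.3): W₂ = 10·14.3·(0.069843 − 0.024049) = 6.5485 kWh/t
W = W₁ + W₂ = 2.6228 + 6.5485 = 9.1713 kWh/t
W_actual = 1.14 × 9.1713 = 10.4553 kWh/t

W = 10.4553 kWh/t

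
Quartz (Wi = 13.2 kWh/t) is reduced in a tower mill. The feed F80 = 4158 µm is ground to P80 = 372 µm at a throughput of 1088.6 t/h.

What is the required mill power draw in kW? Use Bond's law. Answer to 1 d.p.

P = 5221.8 kW

W = 10·Wi·[P80^(−½) − F80^(−½)]
W = 10·13.2·(1/√372 − 1/√4158) = 10·13.2·(0.036340) = 4.7968 kWh/t
P = W·T = 4.7968·1088.6 = 5221.8 kW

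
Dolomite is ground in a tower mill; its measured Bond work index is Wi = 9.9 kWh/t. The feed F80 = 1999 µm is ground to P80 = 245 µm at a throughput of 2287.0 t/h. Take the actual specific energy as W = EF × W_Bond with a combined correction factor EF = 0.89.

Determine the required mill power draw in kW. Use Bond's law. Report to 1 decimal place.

W = 10 Wi (1/√P80 − 1/√F80)  [Bond]
W = 10·9.9·(1/√245 − 1/√1999) = 10·9.9·(0.041521) = 4.1106 kWh/t
With EF = 0.89: W = 4.1106·0.89 = 3.6584 kWh/t
P = W·T = 3.6584·2287.0 = 8366.9 kW

P = 8366.9 kW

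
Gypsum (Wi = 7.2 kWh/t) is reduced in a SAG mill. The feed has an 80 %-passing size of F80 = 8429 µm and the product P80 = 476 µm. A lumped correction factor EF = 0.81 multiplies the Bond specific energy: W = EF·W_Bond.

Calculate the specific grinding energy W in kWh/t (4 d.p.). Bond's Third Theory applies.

W = 2.0379 kWh/t

W = 10·Wi·[P80^(−½) − F80^(−½)]
1/√476 = 0.045835;  1/√8429 = 0.010892
W = 10·7.2·(0.045835 − 0.010892) = 2.5159 kWh/t
W_actual = 0.81 × 2.5159 = 2.0379 kWh/t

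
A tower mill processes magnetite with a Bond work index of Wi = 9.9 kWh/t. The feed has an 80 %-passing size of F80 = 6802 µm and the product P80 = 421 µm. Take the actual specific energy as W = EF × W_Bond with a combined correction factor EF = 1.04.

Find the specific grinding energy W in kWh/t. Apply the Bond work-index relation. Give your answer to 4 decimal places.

W = 3.7696 kWh/t

Bond: W = 10·Wi·(1/√P80 − 1/√F80)
1/√421 = 0.048737;  1/√6802 = 0.012125
W = 10·9.9·(0.048737 − 0.012125) = 3.6246 kWh/t
W_actual = 1.04 × 3.6246 = 3.7696 kWh/t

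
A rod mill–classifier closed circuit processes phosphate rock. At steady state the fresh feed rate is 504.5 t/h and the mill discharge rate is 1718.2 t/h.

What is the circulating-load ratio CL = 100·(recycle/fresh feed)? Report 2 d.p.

Mill node: discharge = fresh + recycle.
R = M − F = 1718.2 − 504.5 = 1213.7 t/h
CL = 100·R/F = 100·1213.7/504.5 = 240.57 %

CL = 240.57 %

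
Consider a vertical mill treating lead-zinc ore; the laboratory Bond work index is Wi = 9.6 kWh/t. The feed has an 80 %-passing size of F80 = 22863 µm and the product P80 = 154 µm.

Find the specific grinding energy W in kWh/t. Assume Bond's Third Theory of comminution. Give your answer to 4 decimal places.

W = 10 Wi (1/√P80 − 1/√F80)  [Bond]
1/√154 = 0.080582;  1/√22863 = 0.006614
W = 10·9.6·(0.080582 − 0.006614) = 7.1010 kWh/t

W = 7.1010 kWh/t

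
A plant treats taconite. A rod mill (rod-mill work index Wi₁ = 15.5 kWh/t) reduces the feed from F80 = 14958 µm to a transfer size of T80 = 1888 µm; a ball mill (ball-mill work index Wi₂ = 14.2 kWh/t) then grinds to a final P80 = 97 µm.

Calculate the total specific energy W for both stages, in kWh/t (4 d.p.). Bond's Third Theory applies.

W = 13.4498 kWh/t

W = 10 Wi (1/√P80 − 1/√F80)  [Bond]
Stage 1 (14958→1888 µm, Wi₁=15.5): W₁ = 10·15.5·(0.023014 − 0.008176) = 2.2999 kWh/t
Stage 2 (1888→97 µm, Wi₂=14.2): W₂ = 10·14.2·(0.101535 − 0.023014) = 11.1499 kWh/t
W = W₁ + W₂ = 2.2999 + 11.1499 = 13.4498 kWh/t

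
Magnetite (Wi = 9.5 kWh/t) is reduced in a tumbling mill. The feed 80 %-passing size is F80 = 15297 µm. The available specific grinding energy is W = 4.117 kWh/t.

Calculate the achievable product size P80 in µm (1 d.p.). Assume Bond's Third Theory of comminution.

Bond: W = 10·Wi·(1/√P80 − 1/√F80)
P80^(−½) = W/(10 Wi) + F80^(−½)
  = 4.1170/(10·9.5) + 1/√15297 = 0.043337 + 0.008085 = 0.051422
P80 = (1/0.051422)² = 19.4469² = 378.18 µm

P80 = 378.2 µm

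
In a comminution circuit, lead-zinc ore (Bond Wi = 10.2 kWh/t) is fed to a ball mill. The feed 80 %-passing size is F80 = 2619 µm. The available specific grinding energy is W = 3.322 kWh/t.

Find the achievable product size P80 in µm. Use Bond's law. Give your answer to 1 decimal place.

P80 = 368.3 µm

W = 10 Wi (P80^-0.5 − F80^-0.5)
⇒ 1/√P80 = W/(10·Wi) + 1/√F80
  = 3.3220/(10·10.2) + 1/√2619 = 0.032569 + 0.019540 = 0.052109
P80 = (1/0.052109)² = 19.1906² = 368.28 µm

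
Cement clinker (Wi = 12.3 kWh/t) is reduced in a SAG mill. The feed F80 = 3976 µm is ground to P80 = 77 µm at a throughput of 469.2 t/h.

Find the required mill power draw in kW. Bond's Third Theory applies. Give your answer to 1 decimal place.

P = 5661.6 kW

Bond:  W = 10 Wi (1/√P − 1/√F)
W = 10·12.3·(1/√77 − 1/√3976) = 10·12.3·(0.098102) = 12.0665 kWh/t
Power = W × throughput = 12.0665 kWh/t × 469.2 t/h = 5661.6 kW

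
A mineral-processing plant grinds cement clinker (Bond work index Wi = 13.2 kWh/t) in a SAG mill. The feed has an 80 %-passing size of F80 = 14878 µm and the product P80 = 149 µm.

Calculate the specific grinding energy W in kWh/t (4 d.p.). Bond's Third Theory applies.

W = 9.7317 kWh/t

Bond: W = 10·Wi·(1/√P80 − 1/√F80)
1/√149 = 0.081923;  1/√14878 = 0.008198
W = 10·13.2·(0.081923 − 0.008198) = 9.7317 kWh/t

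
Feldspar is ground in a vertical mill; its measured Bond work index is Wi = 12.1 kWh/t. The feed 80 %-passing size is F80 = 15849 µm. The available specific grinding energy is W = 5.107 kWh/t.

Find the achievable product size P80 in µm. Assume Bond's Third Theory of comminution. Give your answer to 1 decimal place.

P80 = 397.6 µm

W = 10·Wi·[P80^(−½) − F80^(−½)]
P80^-0.5 = F80^-0.5 + W/(10 Wi)
  = 5.1070/(10·12.1) + 1/√15849 = 0.042207 + 0.007943 = 0.050150
P80 = (1/0.050150)² = 19.9402² = 397.61 µm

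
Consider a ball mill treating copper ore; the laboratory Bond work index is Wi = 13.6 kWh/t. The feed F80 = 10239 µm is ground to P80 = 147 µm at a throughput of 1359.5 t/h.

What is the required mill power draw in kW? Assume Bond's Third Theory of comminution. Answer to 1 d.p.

Bond: W = 10·Wi·(1/√P80 − 1/√F80)
W = 10·13.6·(1/√147 − 1/√10239) = 10·13.6·(0.072596) = 9.8731 kWh/t
P = W·T = 9.8731·1359.5 = 13422.4 kW

P = 13422.4 kW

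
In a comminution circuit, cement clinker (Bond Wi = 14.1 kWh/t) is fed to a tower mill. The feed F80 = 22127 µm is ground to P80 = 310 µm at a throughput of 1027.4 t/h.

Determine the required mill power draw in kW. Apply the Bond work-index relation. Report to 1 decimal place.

W_Bond = 10·Wi·(1/√P₈₀ − 1/√F₈₀)
W = 10·14.1·(1/√310 − 1/√22127) = 10·14.1·(0.050074) = 7.0604 kWh/t
P_mill = W·ṁ = 7.0604·1027.4 = 7253.8 kW

P = 7253.8 kW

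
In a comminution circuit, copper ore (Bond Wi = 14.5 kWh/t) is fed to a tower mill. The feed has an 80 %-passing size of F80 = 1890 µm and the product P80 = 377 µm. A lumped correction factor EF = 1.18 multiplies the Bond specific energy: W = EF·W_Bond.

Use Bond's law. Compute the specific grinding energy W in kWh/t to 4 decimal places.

W = 4.8764 kWh/t

W = 10 Wi (P80^-0.5 − F80^-0.5)
1/√377 = 0.051503;  1/√1890 = 0.023002
W = 10·14.5·(0.051503 − 0.023002) = 4.1326 kWh/t
Apply correction: 4.1326 × 1.18 = 4.8764 kWh/t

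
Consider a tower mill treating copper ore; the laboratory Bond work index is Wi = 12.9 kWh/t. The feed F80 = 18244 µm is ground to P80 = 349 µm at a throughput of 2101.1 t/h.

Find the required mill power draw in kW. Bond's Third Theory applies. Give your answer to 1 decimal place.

P = 12501.9 kW

W = 10·Wi·(P80^(-½) − F80^(-½))
W = 10·12.9·(1/√349 − 1/√18244) = 10·12.9·(0.046125) = 5.9502 kWh/t
Power = W × throughput = 5.9502 kWh/t × 2101.1 t/h = 12501.9 kW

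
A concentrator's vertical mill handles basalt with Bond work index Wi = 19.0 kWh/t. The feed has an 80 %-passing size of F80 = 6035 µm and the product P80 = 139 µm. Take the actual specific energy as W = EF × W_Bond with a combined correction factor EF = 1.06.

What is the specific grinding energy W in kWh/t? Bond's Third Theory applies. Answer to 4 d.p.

W = 14.4900 kWh/t

W_Bond = 10·Wi·(1/√P₈₀ − 1/√F₈₀)
1/√139 = 0.084819;  1/√6035 = 0.012872
W = 10·19.0·(0.084819 − 0.012872) = 13.6698 kWh/t
With EF = 1.06: W = 13.6698·1.06 = 14.4900 kWh/t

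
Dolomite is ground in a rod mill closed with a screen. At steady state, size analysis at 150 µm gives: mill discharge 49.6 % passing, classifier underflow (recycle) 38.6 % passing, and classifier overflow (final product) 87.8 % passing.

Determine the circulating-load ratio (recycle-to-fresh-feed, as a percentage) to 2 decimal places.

CL = 347.27 %

Let r = R/F. Size balance at 150 µm:
Fd + Rd = Ru + Fo ⇒ R/F = (o−d)/(d−u)
r = (87.8 − 49.6)/(49.6 − 38.6) = 38.2/11.0 = 3.4727
CL = 100·r = 347.27 %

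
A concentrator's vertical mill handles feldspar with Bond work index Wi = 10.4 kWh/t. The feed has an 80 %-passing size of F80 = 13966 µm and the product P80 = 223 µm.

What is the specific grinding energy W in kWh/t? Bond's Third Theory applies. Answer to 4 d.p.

W = 10·Wi·[P80^(−½) − F80^(−½)]
1/√223 = 0.066965;  1/√13966 = 0.008462
W = 10·10.4·(0.066965 − 0.008462) = 6.0843 kWh/t

W = 6.0843 kWh/t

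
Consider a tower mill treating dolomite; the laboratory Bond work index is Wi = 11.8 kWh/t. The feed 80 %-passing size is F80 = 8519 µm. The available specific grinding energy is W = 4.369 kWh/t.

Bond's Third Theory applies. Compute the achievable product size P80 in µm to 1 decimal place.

P80 = 436.6 µm

W = 10·Wi·(P80^(-½) − F80^(-½))
P80^-0.5 = F80^-0.5 + W/(10 Wi)
  = 4.3690/(10·11.8) + 1/√8519 = 0.037025 + 0.010834 = 0.047860
P80 = (1/0.047860)² = 20.8943² = 436.57 µm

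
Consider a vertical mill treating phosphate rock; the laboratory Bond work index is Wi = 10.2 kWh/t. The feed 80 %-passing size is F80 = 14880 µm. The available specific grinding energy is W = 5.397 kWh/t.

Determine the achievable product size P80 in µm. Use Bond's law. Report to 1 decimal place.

W = 10 Wi (P80^-0.5 − F80^-0.5)
P80^-0.5 = F80^-0.5 + W/(10 Wi)
  = 5.3970/(10·10.2) + 1/√14880 = 0.052912 + 0.008198 = 0.061110
P80 = (1/0.061110)² = 16.3640² = 267.78 µm

P80 = 267.8 µm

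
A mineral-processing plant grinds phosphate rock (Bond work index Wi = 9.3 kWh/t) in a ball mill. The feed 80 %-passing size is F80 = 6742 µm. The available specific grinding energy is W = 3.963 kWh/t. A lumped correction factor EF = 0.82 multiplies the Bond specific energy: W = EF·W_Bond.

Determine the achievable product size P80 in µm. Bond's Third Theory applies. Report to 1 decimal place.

W_Bond = 10·Wi·(1/√P₈₀ − 1/√F₈₀)
W_Bond = W / EF = 3.963 / 0.82 = 4.8329 kWh/t
⇒ 1/√P80 = W_Bond/(10·Wi) + 1/√F80
  = 4.8329/(10·9.3) + 1/√6742 = 0.051967 + 0.012179 = 0.064146
P80 = (1/0.064146)² = 15.5895² = 243.03 µm

P80 = 243.0 µm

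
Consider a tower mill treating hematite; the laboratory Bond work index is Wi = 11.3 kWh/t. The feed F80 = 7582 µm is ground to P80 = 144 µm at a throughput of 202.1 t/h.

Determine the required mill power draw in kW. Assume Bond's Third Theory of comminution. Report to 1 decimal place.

P = 1640.8 kW

Bond: W = 10·Wi·(1/√P80 − 1/√F80)
W = 10·11.3·(1/√144 − 1/√7582) = 10·11.3·(0.071849) = 8.1189 kWh/t
Power = W × throughput = 8.1189 kWh/t × 202.1 t/h = 1640.8 kW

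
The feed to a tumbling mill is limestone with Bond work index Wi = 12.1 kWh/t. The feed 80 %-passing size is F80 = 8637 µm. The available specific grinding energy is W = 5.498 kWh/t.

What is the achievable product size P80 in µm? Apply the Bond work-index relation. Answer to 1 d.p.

P80 = 316.6 µm

W = 10 Wi / √P80 − 10 Wi / √F80
1/√P80 = 1/√F80 + W/(10·Wi)
  = 5.4980/(10·12.1) + 1/√8637 = 0.045438 + 0.010760 = 0.056198
P80 = (1/0.056198)² = 17.7942² = 316.63 µm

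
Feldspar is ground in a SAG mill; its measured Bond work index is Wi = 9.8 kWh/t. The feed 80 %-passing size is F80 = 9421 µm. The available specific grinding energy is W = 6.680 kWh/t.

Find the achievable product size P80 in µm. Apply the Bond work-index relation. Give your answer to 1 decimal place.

P80 = 162.4 µm

Bond: W = 10·Wi·(1/√P80 − 1/√F80)
P80^(−½) = W/(10 Wi) + F80^(−½)
  = 6.6800/(10·9.8) + 1/√9421 = 0.068163 + 0.010303 = 0.078466
P80 = (1/0.078466)² = 12.7444² = 162.42 µm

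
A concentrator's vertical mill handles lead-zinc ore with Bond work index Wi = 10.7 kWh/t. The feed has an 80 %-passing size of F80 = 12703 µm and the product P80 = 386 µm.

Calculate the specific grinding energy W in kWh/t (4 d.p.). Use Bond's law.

W = 4.4968 kWh/t

W = 10 Wi (P80^-0.5 − F80^-0.5)
1/√386 = 0.050899;  1/√12703 = 0.008873
W = 10·10.7·(0.050899 − 0.008873) = 4.4968 kWh/t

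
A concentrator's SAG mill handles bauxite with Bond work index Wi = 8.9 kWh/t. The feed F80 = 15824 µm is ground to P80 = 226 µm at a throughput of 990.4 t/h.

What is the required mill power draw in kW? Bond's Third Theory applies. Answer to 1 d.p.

P = 5162.6 kW

W = 10 Wi / √P80 − 10 Wi / √F80
W = 10·8.9·(1/√226 − 1/√15824) = 10·8.9·(0.058569) = 5.2127 kWh/t
P_mill = W·ṁ = 5.2127·990.4 = 5162.6 kW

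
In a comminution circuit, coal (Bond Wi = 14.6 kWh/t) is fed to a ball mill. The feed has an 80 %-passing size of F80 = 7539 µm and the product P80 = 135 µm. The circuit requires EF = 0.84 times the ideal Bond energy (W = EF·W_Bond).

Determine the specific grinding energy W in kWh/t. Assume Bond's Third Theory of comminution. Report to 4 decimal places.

W = 10 Wi (P80^-0.5 − F80^-0.5)
1/√135 = 0.086066;  1/√7539 = 0.011517
W = 10·14.6·(0.086066 − 0.011517) = 10.8842 kWh/t
Corrected W = EF·W_Bond = 0.84·10.8842 = 9.1427 kWh/t

W = 9.1427 kWh/t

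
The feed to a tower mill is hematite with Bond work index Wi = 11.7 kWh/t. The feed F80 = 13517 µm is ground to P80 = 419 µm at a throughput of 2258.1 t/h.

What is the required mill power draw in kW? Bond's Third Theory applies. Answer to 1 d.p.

W = 10 Wi (P80^-0.5 − F80^-0.5)
W = 10·11.7·(1/√419 − 1/√13517) = 10·11.7·(0.040252) = 4.7095 kWh/t
Power = W × throughput = 4.7095 kWh/t × 2258.1 t/h = 10634.5 kW

P = 10634.5 kW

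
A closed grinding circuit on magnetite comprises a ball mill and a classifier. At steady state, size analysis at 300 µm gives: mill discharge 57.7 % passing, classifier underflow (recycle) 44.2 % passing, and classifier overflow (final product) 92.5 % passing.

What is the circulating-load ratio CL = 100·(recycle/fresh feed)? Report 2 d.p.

Mass balance on the −300 µm fraction:
(1+r)d = ru + o → r = (o−d)/(d−u)
r = (92.5 − 57.7)/(57.7 − 44.2) = 34.8/13.5 = 2.5778
CL = 100·r = 257.78 %

CL = 257.78 %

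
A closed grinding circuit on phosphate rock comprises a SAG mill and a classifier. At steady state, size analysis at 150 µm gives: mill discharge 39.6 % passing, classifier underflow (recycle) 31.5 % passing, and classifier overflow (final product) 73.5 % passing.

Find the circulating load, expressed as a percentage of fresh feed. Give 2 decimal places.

CL = 418.52 %

Balance %-passing 150 µm (r = R/F):
(1+r)d = ru + o → r = (o−d)/(d−u)
r = (73.5 − 39.6)/(39.6 − 31.5) = 33.9/8.1 = 4.1852
CL = 100·r = 418.52 %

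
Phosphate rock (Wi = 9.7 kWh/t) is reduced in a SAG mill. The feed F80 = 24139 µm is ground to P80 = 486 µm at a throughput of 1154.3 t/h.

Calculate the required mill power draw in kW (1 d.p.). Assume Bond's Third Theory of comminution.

W = 10 Wi (P80^-0.5 − F80^-0.5)
W = 10·9.7·(1/√486 − 1/√24139) = 10·9.7·(0.038925) = 3.7757 kWh/t
Power = W × throughput = 3.7757 kWh/t × 1154.3 t/h = 4358.3 kW

P = 4358.3 kW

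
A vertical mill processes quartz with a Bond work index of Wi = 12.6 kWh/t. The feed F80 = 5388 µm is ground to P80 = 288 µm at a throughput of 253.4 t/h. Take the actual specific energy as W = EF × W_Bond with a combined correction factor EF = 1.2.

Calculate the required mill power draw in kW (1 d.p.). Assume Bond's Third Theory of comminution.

W = 10·Wi·[P80^(−½) − F80^(−½)]
W = 10·12.6·(1/√288 − 1/√5388) = 10·12.6·(0.045302) = 5.7081 kWh/t
With EF = 1.2: W = 5.7081·1.2 = 6.8497 kWh/t
Mill draw = 6.8497 × 253.4 = 1735.7 kW

P = 1735.7 kW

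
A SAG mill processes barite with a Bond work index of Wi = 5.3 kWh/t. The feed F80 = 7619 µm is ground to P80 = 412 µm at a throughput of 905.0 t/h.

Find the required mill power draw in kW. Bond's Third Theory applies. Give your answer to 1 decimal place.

P = 1813.6 kW

W = 10 Wi (1/√P80 − 1/√F80)  [Bond]
W = 10·5.3·(1/√412 − 1/√7619) = 10·5.3·(0.037810) = 2.0039 kWh/t
Power = W × throughput = 2.0039 kWh/t × 905.0 t/h = 1813.6 kW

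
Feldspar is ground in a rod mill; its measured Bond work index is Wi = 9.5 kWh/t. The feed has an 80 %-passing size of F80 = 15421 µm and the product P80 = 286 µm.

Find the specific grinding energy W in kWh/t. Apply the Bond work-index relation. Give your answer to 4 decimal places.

W = 4.8525 kWh/t

W = 10·Wi·[P80^(−½) − F80^(−½)]
1/√286 = 0.059131;  1/√15421 = 0.008053
W = 10·9.5·(0.059131 − 0.008053) = 4.8525 kWh/t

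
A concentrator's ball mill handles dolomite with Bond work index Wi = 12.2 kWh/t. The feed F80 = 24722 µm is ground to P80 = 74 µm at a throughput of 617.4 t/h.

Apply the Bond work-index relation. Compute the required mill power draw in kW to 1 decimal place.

P = 8277.0 kW

W = 10·Wi·(P80^(-½) − F80^(-½))
W = 10·12.2·(1/√74 − 1/√24722) = 10·12.2·(0.109888) = 13.4063 kWh/t
Mill draw = 13.4063 × 617.4 = 8277.0 kW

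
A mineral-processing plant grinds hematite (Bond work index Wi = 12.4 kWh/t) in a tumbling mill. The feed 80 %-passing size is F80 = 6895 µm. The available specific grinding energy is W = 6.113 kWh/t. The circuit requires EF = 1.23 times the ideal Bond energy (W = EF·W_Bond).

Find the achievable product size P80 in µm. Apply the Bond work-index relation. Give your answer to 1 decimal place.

W = 10·Wi·(P80^(-½) − F80^(-½))
W_Bond = W / EF = 6.113 / 1.23 = 4.9699 kWh/t
1/√P80 = 1/√F80 + W_Bond/(10·Wi)
  = 4.9699/(10·12.4) + 1/√6895 = 0.040080 + 0.012043 = 0.052123
P80 = (1/0.052123)² = 19.1854² = 368.08 µm

P80 = 368.1 µm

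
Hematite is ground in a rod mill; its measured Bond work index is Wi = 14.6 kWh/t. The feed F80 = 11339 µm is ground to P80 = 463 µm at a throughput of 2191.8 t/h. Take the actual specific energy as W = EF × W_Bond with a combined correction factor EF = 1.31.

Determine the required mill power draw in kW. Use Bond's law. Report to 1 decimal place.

P = 15545.3 kW

W = 10·Wi·(P80^(-½) − F80^(-½))
W = 10·14.6·(1/√463 − 1/√11339) = 10·14.6·(0.037083) = 5.4141 kWh/t
W_actual = 1.31 × 5.4141 = 7.0925 kWh/t
P_mill = W·ṁ = 7.0925·2191.8 = 15545.3 kW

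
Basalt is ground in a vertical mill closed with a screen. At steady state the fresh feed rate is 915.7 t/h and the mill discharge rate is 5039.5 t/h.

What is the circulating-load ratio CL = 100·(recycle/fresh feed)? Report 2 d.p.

M = F + R at steady state, so:
R = M − F = 5039.5 − 915.7 = 4123.8 t/h
CL = 100·R/F = 100·4123.8/915.7 = 450.34 %

CL = 450.34 %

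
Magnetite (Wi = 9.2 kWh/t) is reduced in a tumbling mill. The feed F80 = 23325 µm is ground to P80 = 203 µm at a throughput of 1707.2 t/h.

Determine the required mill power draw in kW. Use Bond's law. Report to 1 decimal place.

Bond:  W = 10 Wi (1/√P − 1/√F)
W = 10·9.2·(1/√203 − 1/√23325) = 10·9.2·(0.063639) = 5.8547 kWh/t
P = W·T = 5.8547·1707.2 = 9995.2 kW

P = 9995.2 kW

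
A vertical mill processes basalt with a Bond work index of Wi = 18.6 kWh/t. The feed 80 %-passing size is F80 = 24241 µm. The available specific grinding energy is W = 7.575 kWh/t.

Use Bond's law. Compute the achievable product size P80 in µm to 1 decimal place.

W_Bond = 10·Wi·(1/√P₈₀ − 1/√F₈₀)
P80^(−½) = W/(10 Wi) + F80^(−½)
  = 7.5750/(10·18.6) + 1/√24241 = 0.040726 + 0.006423 = 0.047149
P80 = (1/0.047149)² = 21.2095² = 449.84 µm

P80 = 449.8 µm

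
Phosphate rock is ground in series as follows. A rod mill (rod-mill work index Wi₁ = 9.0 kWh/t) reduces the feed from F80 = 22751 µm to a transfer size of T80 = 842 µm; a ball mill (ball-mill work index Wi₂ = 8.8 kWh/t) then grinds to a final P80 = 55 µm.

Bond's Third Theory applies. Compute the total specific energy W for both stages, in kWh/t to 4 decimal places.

W = 10 Wi / √P80 − 10 Wi / √F80
Stage 1 (22751→842 µm, Wi₁=9.0): W₁ = 10·9.0·(0.034462 − 0.006630) = 2.5049 kWh/t
Stage 2 (842→55 µm, Wi₂=8.8): W₂ = 10·8.8·(0.134840 − 0.034462) = 8.8332 kWh/t
W = W₁ + W₂ = 2.5049 + 8.8332 = 11.3382 kWh/t

W = 11.3382 kWh/t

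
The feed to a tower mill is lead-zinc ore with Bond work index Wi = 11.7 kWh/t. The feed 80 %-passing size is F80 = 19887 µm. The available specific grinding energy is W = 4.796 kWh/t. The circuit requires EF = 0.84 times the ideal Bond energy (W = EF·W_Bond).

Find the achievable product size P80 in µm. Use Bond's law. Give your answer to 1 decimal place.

Bond:  W = 10 Wi (1/√P − 1/√F)
W_Bond = W / EF = 4.796 / 0.84 = 5.7095 kWh/t
P80^(−½) = W_Bond/(10 Wi) + F80^(−½)
  = 5.7095/(10·11.7) + 1/√19887 = 0.048799 + 0.007091 = 0.055890
P80 = (1/0.055890)² = 17.8921² = 320.13 µm

P80 = 320.1 µm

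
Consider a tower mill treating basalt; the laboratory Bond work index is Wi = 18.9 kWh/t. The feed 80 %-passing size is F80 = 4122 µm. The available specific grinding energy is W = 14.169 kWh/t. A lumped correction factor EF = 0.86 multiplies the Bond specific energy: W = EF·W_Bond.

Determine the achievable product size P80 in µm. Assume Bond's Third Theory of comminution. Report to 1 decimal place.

P80 = 94.7 µm

Bond:  W = 10 Wi (1/√P − 1/√F)
W_Bond = W / EF = 14.169 / 0.86 = 16.4756 kWh/t
P80^(−½) = W_Bond/(10 Wi) + F80^(−½)
  = 16.4756/(10·18.9) + 1/√4122 = 0.087172 + 0.015576 = 0.102748
P80 = (1/0.102748)² = 9.7325² = 94.72 µm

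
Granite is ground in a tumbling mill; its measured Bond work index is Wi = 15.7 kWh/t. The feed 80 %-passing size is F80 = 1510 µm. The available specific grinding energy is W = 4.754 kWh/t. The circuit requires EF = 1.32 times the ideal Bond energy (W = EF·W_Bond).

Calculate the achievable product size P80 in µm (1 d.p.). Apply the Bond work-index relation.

P80 = 422.1 µm

W = 10 Wi (1/√P80 − 1/√F80)  [Bond]
W_Bond = W / EF = 4.754 / 1.32 = 3.6015 kWh/t
P80^-0.5 = F80^-0.5 + W_Bond/(10 Wi)
  = 3.6015/(10·15.7) + 1/√1510 = 0.022940 + 0.025734 = 0.048674
P80 = (1/0.048674)² = 20.5449² = 422.09 µm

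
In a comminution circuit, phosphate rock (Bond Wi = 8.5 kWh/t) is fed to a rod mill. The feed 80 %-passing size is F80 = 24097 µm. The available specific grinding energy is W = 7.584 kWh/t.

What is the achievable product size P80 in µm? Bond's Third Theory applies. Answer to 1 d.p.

P80 = 109.3 µm

Bond: W = 10·Wi·(1/√P80 − 1/√F80)
⇒ 1/√P80 = W/(10·Wi) + 1/√F80
  = 7.5840/(10·8.5) + 1/√24097 = 0.089224 + 0.006442 = 0.095665
P80 = (1/0.095665)² = 10.4531² = 109.27 µm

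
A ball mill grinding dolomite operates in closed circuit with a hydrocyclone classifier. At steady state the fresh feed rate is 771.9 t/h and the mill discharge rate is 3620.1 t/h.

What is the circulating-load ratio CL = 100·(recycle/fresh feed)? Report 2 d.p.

CL = 368.99 %

Discharge = new feed + return, hence
R = M − F = 3620.1 − 771.9 = 2848.2 t/h
CL = 100·R/F = 100·2848.2/771.9 = 368.99 %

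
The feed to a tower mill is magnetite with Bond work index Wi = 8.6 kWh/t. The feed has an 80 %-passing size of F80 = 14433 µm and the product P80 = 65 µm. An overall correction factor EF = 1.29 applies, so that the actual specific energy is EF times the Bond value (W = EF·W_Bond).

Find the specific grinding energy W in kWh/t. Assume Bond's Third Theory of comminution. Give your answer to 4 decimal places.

W = 12.8370 kWh/t

W = 10 Wi (1/√P80 − 1/√F80)  [Bond]
1/√65 = 0.124035;  1/√14433 = 0.008324
W = 10·8.6·(0.124035 − 0.008324) = 9.9511 kWh/t
Apply correction: 9.9511 × 1.29 = 12.8370 kWh/t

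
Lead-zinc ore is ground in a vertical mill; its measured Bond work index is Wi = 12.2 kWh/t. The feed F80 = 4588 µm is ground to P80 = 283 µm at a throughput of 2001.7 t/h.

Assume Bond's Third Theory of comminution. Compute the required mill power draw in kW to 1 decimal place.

P = 10911.3 kW

W = 10 Wi (P80^-0.5 − F80^-0.5)
W = 10·12.2·(1/√283 − 1/√4588) = 10·12.2·(0.044680) = 5.4510 kWh/t
Mill draw = 5.4510 × 2001.7 = 10911.3 kW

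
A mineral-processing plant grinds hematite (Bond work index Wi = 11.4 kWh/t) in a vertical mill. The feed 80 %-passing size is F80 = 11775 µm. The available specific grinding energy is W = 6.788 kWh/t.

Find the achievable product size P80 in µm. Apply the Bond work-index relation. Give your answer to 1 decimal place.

P80 = 211.5 µm

W = 10·Wi·(P80^(-½) − F80^(-½))
P80^(−½) = W/(10 Wi) + F80^(−½)
  = 6.7880/(10·11.4) + 1/√11775 = 0.059544 + 0.009216 = 0.068759
P80 = (1/0.068759)² = 14.5435² = 211.51 µm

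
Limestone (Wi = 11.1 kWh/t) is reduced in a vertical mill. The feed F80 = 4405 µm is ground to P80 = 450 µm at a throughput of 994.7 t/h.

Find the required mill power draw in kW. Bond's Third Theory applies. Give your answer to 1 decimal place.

W = 10 Wi (P80^-0.5 − F80^-0.5)
W = 10·11.1·(1/√450 − 1/√4405) = 10·11.1·(0.032073) = 3.5602 kWh/t
Mill draw = 3.5602 × 994.7 = 3541.3 kW

P = 3541.3 kW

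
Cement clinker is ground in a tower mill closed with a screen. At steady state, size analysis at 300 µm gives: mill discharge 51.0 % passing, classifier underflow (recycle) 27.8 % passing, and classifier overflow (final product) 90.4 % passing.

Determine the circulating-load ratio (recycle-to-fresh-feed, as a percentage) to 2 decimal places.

CL = 169.83 %

Let r = R/F. Size balance at 300 µm:
d + r·d = r·u + o → r(d−u) = o−d
r = (90.4 − 51.0)/(51.0 − 27.8) = 39.4/23.2 = 1.6983
CL = 100·r = 169.83 %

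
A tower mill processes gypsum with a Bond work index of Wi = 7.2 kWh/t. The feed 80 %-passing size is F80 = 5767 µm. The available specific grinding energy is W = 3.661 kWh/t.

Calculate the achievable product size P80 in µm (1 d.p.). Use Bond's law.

W = 10·Wi·(P80^(-½) − F80^(-½))
P80^-0.5 = F80^-0.5 + W/(10 Wi)
  = 3.6610/(10·7.2) + 1/√5767 = 0.050847 + 0.013168 = 0.064015
P80 = (1/0.064015)² = 15.6212² = 244.02 µm

P80 = 244.0 µm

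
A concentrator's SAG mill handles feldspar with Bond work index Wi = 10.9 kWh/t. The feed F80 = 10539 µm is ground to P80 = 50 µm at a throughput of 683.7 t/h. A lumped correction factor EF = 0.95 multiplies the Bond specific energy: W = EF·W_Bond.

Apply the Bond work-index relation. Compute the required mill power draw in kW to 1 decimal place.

P = 9322.6 kW

W = 10 Wi (1/√P80 − 1/√F80)  [Bond]
W = 10·10.9·(1/√50 − 1/√10539) = 10·10.9·(0.131680) = 14.3532 kWh/t
Corrected W = EF·W_Bond = 0.95·14.3532 = 13.6355 kWh/t
Power = W × throughput = 13.6355 kWh/t × 683.7 t/h = 9322.6 kW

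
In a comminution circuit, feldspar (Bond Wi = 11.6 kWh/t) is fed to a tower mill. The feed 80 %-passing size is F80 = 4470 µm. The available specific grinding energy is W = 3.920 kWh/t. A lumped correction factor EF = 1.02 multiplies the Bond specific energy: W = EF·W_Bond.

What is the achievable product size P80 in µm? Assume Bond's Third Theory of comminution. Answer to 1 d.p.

P80 = 432.4 µm

W = 10 Wi (P80^-0.5 − F80^-0.5)
W_Bond = W / EF = 3.920 / 1.02 = 3.8431 kWh/t
1/√P80 = 1/√F80 + W_Bond/(10·Wi)
  = 3.8431/(10·11.6) + 1/√4470 = 0.033130 + 0.014957 = 0.048088
P80 = (1/0.048088)² = 20.7954² = 432.45 µm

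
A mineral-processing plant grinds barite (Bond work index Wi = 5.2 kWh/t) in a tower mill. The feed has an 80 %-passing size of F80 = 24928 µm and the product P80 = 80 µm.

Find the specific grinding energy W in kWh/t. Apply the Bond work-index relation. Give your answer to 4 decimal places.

W = 10 Wi (1/√P80 − 1/√F80)  [Bond]
1/√80 = 0.111803;  1/√24928 = 0.006334
W = 10·5.2·(0.111803 − 0.006334) = 5.4844 kWh/t

W = 5.4844 kWh/t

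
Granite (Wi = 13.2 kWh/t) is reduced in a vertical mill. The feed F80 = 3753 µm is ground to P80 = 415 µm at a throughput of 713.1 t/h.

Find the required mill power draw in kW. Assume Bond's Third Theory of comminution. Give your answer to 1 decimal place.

Bond:  W = 10 Wi (1/√P − 1/√F)
W = 10·13.2·(1/√415 − 1/√3753) = 10·13.2·(0.032765) = 4.3249 kWh/t
Power = W × throughput = 4.3249 kWh/t × 713.1 t/h = 3084.1 kW

P = 3084.1 kW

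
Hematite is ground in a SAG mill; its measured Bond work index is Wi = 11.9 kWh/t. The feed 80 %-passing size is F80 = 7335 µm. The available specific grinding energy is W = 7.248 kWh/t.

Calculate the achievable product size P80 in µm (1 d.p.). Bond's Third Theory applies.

W = 10·Wi·[P80^(−½) − F80^(−½)]
P80^-0.5 = F80^-0.5 + W/(10 Wi)
  = 7.2480/(10·11.9) + 1/√7335 = 0.060908 + 0.011676 = 0.072584
P80 = (1/0.072584)² = 13.7772² = 189.81 µm

P80 = 189.8 µm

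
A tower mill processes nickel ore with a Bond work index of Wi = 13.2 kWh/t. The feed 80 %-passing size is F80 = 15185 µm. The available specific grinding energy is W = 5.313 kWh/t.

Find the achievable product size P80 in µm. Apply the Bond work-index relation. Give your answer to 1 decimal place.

W_Bond = 10·Wi·(1/√P₈₀ − 1/√F₈₀)
1/√P80 = 1/√F80 + W/(10·Wi)
  = 5.3130/(10·13.2) + 1/√15185 = 0.040250 + 0.008115 = 0.048365
P80 = (1/0.048365)² = 20.6761² = 427.50 µm

P80 = 427.5 µm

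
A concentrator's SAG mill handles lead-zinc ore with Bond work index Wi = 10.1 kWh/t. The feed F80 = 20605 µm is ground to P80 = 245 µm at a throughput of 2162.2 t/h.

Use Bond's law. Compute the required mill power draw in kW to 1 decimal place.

P = 12430.6 kW

W = 10 Wi / √P80 − 10 Wi / √F80
W = 10·10.1·(1/√245 − 1/√20605) = 10·10.1·(0.056921) = 5.7490 kWh/t
Power = W × throughput = 5.7490 kWh/t × 2162.2 t/h = 12430.6 kW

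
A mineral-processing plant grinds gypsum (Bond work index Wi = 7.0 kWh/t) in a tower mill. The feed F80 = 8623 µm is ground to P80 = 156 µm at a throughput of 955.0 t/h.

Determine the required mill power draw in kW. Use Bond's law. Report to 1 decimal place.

P = 4632.4 kW

W_Bond = 10·Wi·(1/√P₈₀ − 1/√F₈₀)
W = 10·7.0·(1/√156 − 1/√8623) = 10·7.0·(0.069295) = 4.8507 kWh/t
P_mill = W·ṁ = 4.8507·955.0 = 4632.4 kW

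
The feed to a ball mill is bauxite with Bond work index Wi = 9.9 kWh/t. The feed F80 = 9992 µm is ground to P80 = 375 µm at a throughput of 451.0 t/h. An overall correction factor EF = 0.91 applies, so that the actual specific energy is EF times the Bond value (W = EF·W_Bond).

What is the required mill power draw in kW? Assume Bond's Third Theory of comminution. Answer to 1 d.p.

W = 10·Wi·[P80^(−½) − F80^(−½)]
W = 10·9.9·(1/√375 − 1/√9992) = 10·9.9·(0.041636) = 4.1219 kWh/t
W_actual = 0.91 × 4.1219 = 3.7510 kWh/t
Mill draw = 3.7510 × 451.0 = 1691.7 kW

P = 1691.7 kW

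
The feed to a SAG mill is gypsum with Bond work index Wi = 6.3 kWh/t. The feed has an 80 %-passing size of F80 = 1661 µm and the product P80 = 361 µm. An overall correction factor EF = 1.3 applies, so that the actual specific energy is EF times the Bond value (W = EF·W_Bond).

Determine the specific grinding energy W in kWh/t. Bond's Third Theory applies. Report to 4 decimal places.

W = 2.3010 kWh/t

W = 10·Wi·[P80^(−½) − F80^(−½)]
1/√361 = 0.052632;  1/√1661 = 0.024537
W = 10·6.3·(0.052632 − 0.024537) = 1.7700 kWh/t
With EF = 1.3: W = 1.7700·1.3 = 2.3010 kWh/t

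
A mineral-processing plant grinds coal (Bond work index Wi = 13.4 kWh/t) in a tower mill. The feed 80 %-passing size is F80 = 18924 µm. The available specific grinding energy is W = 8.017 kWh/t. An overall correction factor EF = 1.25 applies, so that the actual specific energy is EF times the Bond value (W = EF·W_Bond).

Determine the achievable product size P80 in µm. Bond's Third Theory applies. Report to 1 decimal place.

P80 = 329.0 µm

W = 10·Wi·(P80^(-½) − F80^(-½))
W_Bond = W / EF = 8.017 / 1.25 = 6.4136 kWh/t
P80^-0.5 = F80^-0.5 + W_Bond/(10 Wi)
  = 6.4136/(10·13.4) + 1/√18924 = 0.047863 + 0.007269 = 0.055132
P80 = (1/0.055132)² = 18.1383² = 329.00 µm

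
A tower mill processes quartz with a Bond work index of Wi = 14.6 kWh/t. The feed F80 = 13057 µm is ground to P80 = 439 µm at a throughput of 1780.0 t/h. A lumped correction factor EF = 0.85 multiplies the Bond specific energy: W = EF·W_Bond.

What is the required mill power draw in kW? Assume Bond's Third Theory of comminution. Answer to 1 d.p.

P = 8609.7 kW

W = 10 Wi (1/√P80 − 1/√F80)  [Bond]
W = 10·14.6·(1/√439 − 1/√13057) = 10·14.6·(0.038976) = 5.6905 kWh/t
W_actual = 0.85 × 5.6905 = 4.8369 kWh/t
Mill draw = 4.8369 × 1780.0 = 8609.7 kW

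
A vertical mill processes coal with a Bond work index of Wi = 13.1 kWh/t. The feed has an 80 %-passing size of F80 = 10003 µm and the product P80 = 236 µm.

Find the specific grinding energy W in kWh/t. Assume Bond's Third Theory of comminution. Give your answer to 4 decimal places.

W = 7.2176 kWh/t

W_Bond = 10·Wi·(1/√P₈₀ − 1/√F₈₀)
1/√236 = 0.065094;  1/√10003 = 0.009999
W = 10·13.1·(0.065094 − 0.009999) = 7.2176 kWh/t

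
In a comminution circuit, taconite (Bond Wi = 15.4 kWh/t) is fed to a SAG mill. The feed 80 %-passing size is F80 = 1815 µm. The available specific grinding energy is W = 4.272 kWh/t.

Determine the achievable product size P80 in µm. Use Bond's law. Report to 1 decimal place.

P80 = 381.3 µm

Bond:  W = 10 Wi (1/√P − 1/√F)
⇒ 1/√P80 = W/(10·Wi) + 1/√F80
  = 4.2720/(10·15.4) + 1/√1815 = 0.027740 + 0.023473 = 0.051213
P80 = (1/0.051213)² = 19.5263² = 381.28 µm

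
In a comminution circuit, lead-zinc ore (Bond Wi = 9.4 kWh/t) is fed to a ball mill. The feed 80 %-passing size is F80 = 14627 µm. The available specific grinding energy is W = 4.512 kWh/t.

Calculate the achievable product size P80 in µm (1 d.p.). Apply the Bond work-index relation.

W_Bond = 10·Wi·(1/√P₈₀ − 1/√F₈₀)
1/√P80 = 1/√F80 + W/(10·Wi)
  = 4.5120/(10·9.4) + 1/√14627 = 0.048000 + 0.008268 = 0.056268
P80 = (1/0.056268)² = 17.7720² = 315.84 µm

P80 = 315.8 µm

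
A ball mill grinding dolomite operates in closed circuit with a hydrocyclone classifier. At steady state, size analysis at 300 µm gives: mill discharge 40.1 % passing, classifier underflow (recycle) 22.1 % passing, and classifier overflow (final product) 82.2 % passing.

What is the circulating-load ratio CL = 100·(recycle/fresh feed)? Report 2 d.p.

CL = 233.89 %

Balance %-passing 300 µm (r = R/F):
(1+r)d = ru + o → r = (o−d)/(d−u)
r = (82.2 − 40.1)/(40.1 − 22.1) = 42.1/18.0 = 2.3389
CL = 100·r = 233.89 %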